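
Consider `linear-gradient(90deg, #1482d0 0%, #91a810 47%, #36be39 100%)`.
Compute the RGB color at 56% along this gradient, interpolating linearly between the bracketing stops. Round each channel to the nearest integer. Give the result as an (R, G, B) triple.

56% lies between the 47% and 100% stops, so the local fraction is t = (56 − 47)/(100 − 47) = 9/53 ≈ 0.1698.
#91a810 → (145, 168, 16); #36be39 → (54, 190, 57).
R = 145 + 0.1698 × (54 − 145) = 129.548 → 130
G = 168 + 0.1698 × (190 − 168) = 171.736 → 172
B = 16 + 0.1698 × (57 − 16) = 22.962 → 23

(130, 172, 23)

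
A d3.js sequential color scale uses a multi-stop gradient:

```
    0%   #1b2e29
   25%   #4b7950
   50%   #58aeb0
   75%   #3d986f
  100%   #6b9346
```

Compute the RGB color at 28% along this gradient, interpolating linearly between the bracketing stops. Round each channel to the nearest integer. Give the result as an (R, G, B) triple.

(77, 127, 92)

28% lies between the 25% and 50% stops, so the local fraction is t = (28 − 25)/(50 − 25) = 3/25 ≈ 0.12.
#4b7950 → (75, 121, 80); #58aeb0 → (88, 174, 176).
R = 75 + 0.12 × (88 − 75) = 76.56 → 77
G = 121 + 0.12 × (174 − 121) = 127.36 → 127
B = 80 + 0.12 × (176 − 80) = 91.52 → 92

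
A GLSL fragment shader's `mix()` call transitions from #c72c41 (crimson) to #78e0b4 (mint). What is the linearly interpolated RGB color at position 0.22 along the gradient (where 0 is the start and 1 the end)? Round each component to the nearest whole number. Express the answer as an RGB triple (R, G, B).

#c72c41 → (199, 44, 65); #78e0b4 → (120, 224, 180).
R = 199 + 0.22 × (120 − 199) = 199 + 0.22 × -79 = 181.62 → 182
G = 44 + 0.22 × (224 − 44) = 44 + 0.22 × 180 = 83.6 → 84
B = 65 + 0.22 × (180 − 65) = 65 + 0.22 × 115 = 90.3 → 90

(182, 84, 90)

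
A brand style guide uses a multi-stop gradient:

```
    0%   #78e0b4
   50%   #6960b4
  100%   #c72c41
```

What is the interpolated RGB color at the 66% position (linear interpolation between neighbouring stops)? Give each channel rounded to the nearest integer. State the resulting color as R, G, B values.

66% lies between the 50% and 100% stops, so the local fraction is t = (66 − 50)/(100 − 50) = 16/50 ≈ 0.32.
#6960b4 → (105, 96, 180); #c72c41 → (199, 44, 65).
R = 105 + 0.32 × (199 − 105) = 135.08 → 135
G = 96 + 0.32 × (44 − 96) = 79.36 → 79
B = 180 + 0.32 × (65 − 180) = 143.2 → 143

(135, 79, 143)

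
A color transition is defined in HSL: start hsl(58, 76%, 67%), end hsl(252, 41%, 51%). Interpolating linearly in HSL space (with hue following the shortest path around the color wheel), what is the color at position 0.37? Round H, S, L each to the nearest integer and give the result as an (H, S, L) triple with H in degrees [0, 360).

Hue: 252 − 58 = 194°, but |194| > 180 so the shorter arc goes the other way: Δh = 194 − 360 = -166°.
H = 58 + 0.37 × (-166) = -3.42 → -3 → -3 mod 360 = 357°
S = 76 + 0.37 × (41 − 76) = 63.05 → 63%
L = 67 + 0.37 × (51 − 67) = 61.08 → 61%

(357, 63, 61)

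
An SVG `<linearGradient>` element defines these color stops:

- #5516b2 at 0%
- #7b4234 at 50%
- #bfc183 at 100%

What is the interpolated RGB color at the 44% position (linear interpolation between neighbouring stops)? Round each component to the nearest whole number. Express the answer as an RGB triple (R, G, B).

(118, 61, 67)

44% lies between the 0% and 50% stops, so the local fraction is t = (44 − 0)/(50 − 0) = 44/50 ≈ 0.88.
#5516b2 → (85, 22, 178); #7b4234 → (123, 66, 52).
R = 85 + 0.88 × (123 − 85) = 118.44 → 118
G = 22 + 0.88 × (66 − 22) = 60.72 → 61
B = 178 + 0.88 × (52 − 178) = 67.12 → 67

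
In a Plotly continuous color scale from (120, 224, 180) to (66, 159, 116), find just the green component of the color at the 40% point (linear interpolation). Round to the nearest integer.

G = 224 + 0.4 × (159 − 224) = 198 → 198

198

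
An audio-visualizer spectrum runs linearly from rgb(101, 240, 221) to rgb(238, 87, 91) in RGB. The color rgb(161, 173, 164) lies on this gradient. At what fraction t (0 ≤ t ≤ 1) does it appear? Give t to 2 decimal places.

Invert the lerp on the G channel (largest span, 153): t = (173 − 240) / (87 − 240) = -67/-153 = 0.43791.
Check on R: (161 − 101)/(238 − 101) = 0.438 ✓

0.44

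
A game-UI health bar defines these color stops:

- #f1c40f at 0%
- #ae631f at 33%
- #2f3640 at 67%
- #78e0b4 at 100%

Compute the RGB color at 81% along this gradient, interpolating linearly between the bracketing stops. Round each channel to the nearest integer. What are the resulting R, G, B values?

(78, 126, 113)

81% lies between the 67% and 100% stops, so the local fraction is t = (81 − 67)/(100 − 67) = 14/33 ≈ 0.4242.
#2f3640 → (47, 54, 64); #78e0b4 → (120, 224, 180).
R = 47 + 0.4242 × (120 − 47) = 77.967 → 78
G = 54 + 0.4242 × (224 − 54) = 126.114 → 126
B = 64 + 0.4242 × (180 − 64) = 113.207 → 113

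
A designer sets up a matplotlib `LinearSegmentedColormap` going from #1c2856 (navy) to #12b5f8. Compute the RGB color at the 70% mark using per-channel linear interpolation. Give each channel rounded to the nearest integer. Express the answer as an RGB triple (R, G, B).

(21, 139, 199)

#1c2856 → (28, 40, 86); #12b5f8 → (18, 181, 248).
70% corresponds to t = 0.7.
R = 28 + 0.7 × (18 − 28) = 28 + 0.7 × -10 = 21 → 21
G = 40 + 0.7 × (181 − 40) = 40 + 0.7 × 141 = 138.7 → 139
B = 86 + 0.7 × (248 − 86) = 86 + 0.7 × 162 = 199.4 → 199
So the blended color is (21, 139, 199), about #158bc7.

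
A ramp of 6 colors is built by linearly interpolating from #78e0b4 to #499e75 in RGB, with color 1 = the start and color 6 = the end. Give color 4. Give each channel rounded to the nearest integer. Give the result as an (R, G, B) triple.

(92, 184, 142)

With 6 swatches and endpoints inclusive, swatch 4 sits at t = (4 − 1)/(6 − 1) = 3/5 ≈ 0.6.
#78e0b4 → (120, 224, 180); #499e75 → (73, 158, 117).
R = 120 + 0.6 × (73 − 120) = 91.8 → 92
G = 224 + 0.6 × (158 − 224) = 184.4 → 184
B = 180 + 0.6 × (117 − 180) = 142.2 → 142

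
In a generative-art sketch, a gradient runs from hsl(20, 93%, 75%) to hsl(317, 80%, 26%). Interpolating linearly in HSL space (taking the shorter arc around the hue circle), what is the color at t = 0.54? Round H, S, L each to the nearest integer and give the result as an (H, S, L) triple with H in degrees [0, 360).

(346, 86, 49)

Hue: 317 − 20 = 297°, but |297| > 180 so the shorter arc goes the other way: Δh = 297 − 360 = -63°.
H = 20 + 0.54 × (-63) = -14.02 → -14 → -14 mod 360 = 346°
S = 93 + 0.54 × (80 − 93) = 85.98 → 86%
L = 75 + 0.54 × (26 − 75) = 48.54 → 49%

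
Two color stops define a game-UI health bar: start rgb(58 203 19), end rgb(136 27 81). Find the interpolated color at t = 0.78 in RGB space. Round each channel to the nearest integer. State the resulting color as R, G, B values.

R = 58 + 0.78 × (136 − 58) = 58 + 0.78 × 78 = 118.84 → 119
G = 203 + 0.78 × (27 − 203) = 203 + 0.78 × -176 = 65.72 → 66
B = 19 + 0.78 × (81 − 19) = 19 + 0.78 × 62 = 67.36 → 67
So the blended color is (119, 66, 67), about #774243.

(119, 66, 67)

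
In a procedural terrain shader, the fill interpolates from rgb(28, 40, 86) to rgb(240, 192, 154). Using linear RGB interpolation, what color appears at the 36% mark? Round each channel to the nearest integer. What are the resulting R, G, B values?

36% corresponds to t = 0.36.
R = 28 + 0.36 × (240 − 28) = 28 + 0.36 × 212 = 104.32 → 104
G = 40 + 0.36 × (192 − 40) = 40 + 0.36 × 152 = 94.72 → 95
B = 86 + 0.36 × (154 − 86) = 86 + 0.36 × 68 = 110.48 → 110
So the blended color is (104, 95, 110), about #685f6e.

(104, 95, 110)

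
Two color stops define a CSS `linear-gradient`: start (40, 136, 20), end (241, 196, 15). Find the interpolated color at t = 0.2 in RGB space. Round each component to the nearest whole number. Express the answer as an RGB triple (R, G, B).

(80, 148, 19)

R = 40 + 0.2 × (241 − 40) = 40 + 0.2 × 201 = 80.2 → 80
G = 136 + 0.2 × (196 − 136) = 136 + 0.2 × 60 = 148 → 148
B = 20 + 0.2 × (15 − 20) = 20 + 0.2 × -5 = 19 → 19
So the blended color is (80, 148, 19), about #509413.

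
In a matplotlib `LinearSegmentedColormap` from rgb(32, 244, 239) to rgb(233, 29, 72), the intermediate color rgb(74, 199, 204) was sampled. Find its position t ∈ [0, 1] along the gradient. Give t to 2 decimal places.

Invert the lerp on the G channel (largest span, 215): t = (199 − 244) / (29 − 244) = -45/-215 = 0.2093.
Check on R: (74 − 32)/(233 − 32) = 0.209 ✓

0.21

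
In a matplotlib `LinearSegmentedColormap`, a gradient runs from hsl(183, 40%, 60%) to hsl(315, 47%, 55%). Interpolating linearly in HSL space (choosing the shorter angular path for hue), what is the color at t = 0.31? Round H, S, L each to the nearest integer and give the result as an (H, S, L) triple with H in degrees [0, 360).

(224, 42, 58)

Hue arc: Δh = 315 − 183 = 132° (|Δh| ≤ 180, already the shorter path).
H = 183 + 0.31 × (132) = 223.92 → 224°
S = 40 + 0.31 × (47 − 40) = 42.17 → 42%
L = 60 + 0.31 × (55 − 60) = 58.45 → 58%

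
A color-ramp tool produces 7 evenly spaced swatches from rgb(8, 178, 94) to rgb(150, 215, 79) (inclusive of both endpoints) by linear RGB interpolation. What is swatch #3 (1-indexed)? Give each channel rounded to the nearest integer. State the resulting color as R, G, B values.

With 7 swatches and endpoints inclusive, swatch 3 sits at t = (3 − 1)/(7 − 1) = 2/6 ≈ 0.3333.
R = 8 + 0.3333 × (150 − 8) = 55.329 → 55
G = 178 + 0.3333 × (215 − 178) = 190.332 → 190
B = 94 + 0.3333 × (79 − 94) = 89.001 → 89

(55, 190, 89)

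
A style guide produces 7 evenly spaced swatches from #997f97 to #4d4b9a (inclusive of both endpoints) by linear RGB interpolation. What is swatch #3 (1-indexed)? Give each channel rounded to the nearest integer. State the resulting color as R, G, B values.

With 7 swatches and endpoints inclusive, swatch 3 sits at t = (3 − 1)/(7 − 1) = 2/6 ≈ 0.3333.
#997f97 → (153, 127, 151); #4d4b9a → (77, 75, 154).
R = 153 + 0.3333 × (77 − 153) = 127.669 → 128
G = 127 + 0.3333 × (75 − 127) = 109.668 → 110
B = 151 + 0.3333 × (154 − 151) = 152 → 152

(128, 110, 152)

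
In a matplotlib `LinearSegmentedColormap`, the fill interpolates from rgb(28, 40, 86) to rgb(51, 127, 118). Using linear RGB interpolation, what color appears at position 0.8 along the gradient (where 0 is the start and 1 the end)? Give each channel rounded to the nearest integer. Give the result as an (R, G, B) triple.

(46, 110, 112)

R = 28 + 0.8 × (51 − 28) = 28 + 0.8 × 23 = 46.4 → 46
G = 40 + 0.8 × (127 − 40) = 40 + 0.8 × 87 = 109.6 → 110
B = 86 + 0.8 × (118 − 86) = 86 + 0.8 × 32 = 111.6 → 112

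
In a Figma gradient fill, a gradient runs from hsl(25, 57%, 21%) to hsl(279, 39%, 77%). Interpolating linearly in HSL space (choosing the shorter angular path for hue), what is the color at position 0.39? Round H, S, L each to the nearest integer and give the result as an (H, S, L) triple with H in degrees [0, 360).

Hue: 279 − 25 = 254°, but |254| > 180 so the shorter arc goes the other way: Δh = 254 − 360 = -106°.
H = 25 + 0.39 × (-106) = -16.34 → -16 → -16 mod 360 = 344°
S = 57 + 0.39 × (39 − 57) = 49.98 → 50%
L = 21 + 0.39 × (77 − 21) = 42.84 → 43%

(344, 50, 43)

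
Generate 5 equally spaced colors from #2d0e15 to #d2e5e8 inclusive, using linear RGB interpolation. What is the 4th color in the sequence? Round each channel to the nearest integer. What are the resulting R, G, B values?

(169, 175, 179)

With 5 swatches and endpoints inclusive, swatch 4 sits at t = (4 − 1)/(5 − 1) = 3/4 ≈ 0.75.
#2d0e15 → (45, 14, 21); #d2e5e8 → (210, 229, 232).
R = 45 + 0.75 × (210 − 45) = 168.75 → 169
G = 14 + 0.75 × (229 − 14) = 175.25 → 175
B = 21 + 0.75 × (232 − 21) = 179.25 → 179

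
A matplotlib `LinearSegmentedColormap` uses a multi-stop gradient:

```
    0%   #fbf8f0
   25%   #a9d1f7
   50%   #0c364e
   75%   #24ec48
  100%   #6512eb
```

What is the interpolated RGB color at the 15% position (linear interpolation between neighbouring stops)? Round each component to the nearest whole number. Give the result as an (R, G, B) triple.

15% lies between the 0% and 25% stops, so the local fraction is t = (15 − 0)/(25 − 0) = 15/25 ≈ 0.6.
#fbf8f0 → (251, 248, 240); #a9d1f7 → (169, 209, 247).
R = 251 + 0.6 × (169 − 251) = 201.8 → 202
G = 248 + 0.6 × (209 − 248) = 224.6 → 225
B = 240 + 0.6 × (247 − 240) = 244.2 → 244

(202, 225, 244)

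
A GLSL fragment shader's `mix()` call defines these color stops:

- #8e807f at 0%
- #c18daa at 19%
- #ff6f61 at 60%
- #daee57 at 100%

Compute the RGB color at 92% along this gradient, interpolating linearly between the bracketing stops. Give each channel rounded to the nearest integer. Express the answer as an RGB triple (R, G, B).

(225, 213, 89)

92% lies between the 60% and 100% stops, so the local fraction is t = (92 − 60)/(100 − 60) = 32/40 ≈ 0.8.
#ff6f61 → (255, 111, 97); #daee57 → (218, 238, 87).
R = 255 + 0.8 × (218 − 255) = 225.4 → 225
G = 111 + 0.8 × (238 − 111) = 212.6 → 213
B = 97 + 0.8 × (87 − 97) = 89 → 89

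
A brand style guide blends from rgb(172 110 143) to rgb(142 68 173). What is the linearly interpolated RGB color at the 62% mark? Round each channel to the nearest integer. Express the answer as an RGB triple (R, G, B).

(153, 84, 162)

62% corresponds to t = 0.62.
R = 172 + 0.62 × (142 − 172) = 172 + 0.62 × -30 = 153.4 → 153
G = 110 + 0.62 × (68 − 110) = 110 + 0.62 × -42 = 83.96 → 84
B = 143 + 0.62 × (173 − 143) = 143 + 0.62 × 30 = 161.6 → 162
So the blended color is (153, 84, 162), about #9954a2.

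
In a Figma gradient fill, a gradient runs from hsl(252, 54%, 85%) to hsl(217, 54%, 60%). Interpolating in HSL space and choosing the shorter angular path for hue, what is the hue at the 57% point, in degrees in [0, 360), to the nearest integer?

Hue arc: Δh = 217 − 252 = -35° (|Δh| ≤ 180, already the shorter path).
H = 252 + 0.57 × (-35) = 232.05 → 232°

232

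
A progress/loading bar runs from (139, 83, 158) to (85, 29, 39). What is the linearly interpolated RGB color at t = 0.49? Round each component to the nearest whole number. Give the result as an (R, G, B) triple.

(113, 57, 100)

R = 139 + 0.49 × (85 − 139) = 139 + 0.49 × -54 = 112.54 → 113
G = 83 + 0.49 × (29 − 83) = 83 + 0.49 × -54 = 56.54 → 57
B = 158 + 0.49 × (39 − 158) = 158 + 0.49 × -119 = 99.69 → 100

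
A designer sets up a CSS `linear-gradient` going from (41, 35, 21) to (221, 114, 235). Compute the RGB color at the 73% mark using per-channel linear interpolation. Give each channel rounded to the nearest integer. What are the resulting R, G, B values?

(172, 93, 177)

73% corresponds to t = 0.73.
R = 41 + 0.73 × (221 − 41) = 41 + 0.73 × 180 = 172.4 → 172
G = 35 + 0.73 × (114 − 35) = 35 + 0.73 × 79 = 92.67 → 93
B = 21 + 0.73 × (235 − 21) = 21 + 0.73 × 214 = 177.22 → 177
So the blended color is (172, 93, 177), about #ac5db1.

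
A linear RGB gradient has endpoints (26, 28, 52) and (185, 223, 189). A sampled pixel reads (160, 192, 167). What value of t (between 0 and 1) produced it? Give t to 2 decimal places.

0.84

Invert the lerp on the G channel (largest span, 195): t = (192 − 28) / (223 − 28) = 164/195 = 0.84103.
Check on R: (160 − 26)/(185 − 26) = 0.8428 ✓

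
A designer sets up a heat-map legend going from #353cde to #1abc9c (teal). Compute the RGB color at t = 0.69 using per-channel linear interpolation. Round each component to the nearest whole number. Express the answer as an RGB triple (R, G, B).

(34, 148, 176)

#353cde → (53, 60, 222); #1abc9c → (26, 188, 156).
R = 53 + 0.69 × (26 − 53) = 53 + 0.69 × -27 = 34.37 → 34
G = 60 + 0.69 × (188 − 60) = 60 + 0.69 × 128 = 148.32 → 148
B = 222 + 0.69 × (156 − 222) = 222 + 0.69 × -66 = 176.46 → 176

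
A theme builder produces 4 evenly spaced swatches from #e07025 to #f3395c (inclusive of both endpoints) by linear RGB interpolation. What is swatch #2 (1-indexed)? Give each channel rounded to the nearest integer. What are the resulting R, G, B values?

(230, 94, 55)

With 4 swatches and endpoints inclusive, swatch 2 sits at t = (2 − 1)/(4 − 1) = 1/3 ≈ 0.3333.
#e07025 → (224, 112, 37); #f3395c → (243, 57, 92).
R = 224 + 0.3333 × (243 − 224) = 230.333 → 230
G = 112 + 0.3333 × (57 − 112) = 93.668 → 94
B = 37 + 0.3333 × (92 − 37) = 55.331 → 55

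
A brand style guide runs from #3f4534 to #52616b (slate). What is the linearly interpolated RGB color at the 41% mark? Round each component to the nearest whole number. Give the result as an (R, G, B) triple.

(71, 80, 75)

#3f4534 → (63, 69, 52); #52616b → (82, 97, 107).
41% corresponds to t = 0.41.
R = 63 + 0.41 × (82 − 63) = 63 + 0.41 × 19 = 70.79 → 71
G = 69 + 0.41 × (97 − 69) = 69 + 0.41 × 28 = 80.48 → 80
B = 52 + 0.41 × (107 − 52) = 52 + 0.41 × 55 = 74.55 → 75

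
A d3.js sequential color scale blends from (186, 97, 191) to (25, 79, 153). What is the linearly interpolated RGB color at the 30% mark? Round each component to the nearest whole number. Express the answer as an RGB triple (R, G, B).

(138, 92, 180)

30% corresponds to t = 0.3.
R = 186 + 0.3 × (25 − 186) = 186 + 0.3 × -161 = 137.7 → 138
G = 97 + 0.3 × (79 − 97) = 97 + 0.3 × -18 = 91.6 → 92
B = 191 + 0.3 × (153 − 191) = 191 + 0.3 × -38 = 179.6 → 180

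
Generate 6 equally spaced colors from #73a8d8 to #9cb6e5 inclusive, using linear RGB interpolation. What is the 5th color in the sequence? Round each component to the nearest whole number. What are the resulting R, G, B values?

With 6 swatches and endpoints inclusive, swatch 5 sits at t = (5 − 1)/(6 − 1) = 4/5 ≈ 0.8.
#73a8d8 → (115, 168, 216); #9cb6e5 → (156, 182, 229).
R = 115 + 0.8 × (156 − 115) = 147.8 → 148
G = 168 + 0.8 × (182 − 168) = 179.2 → 179
B = 216 + 0.8 × (229 − 216) = 226.4 → 226

(148, 179, 226)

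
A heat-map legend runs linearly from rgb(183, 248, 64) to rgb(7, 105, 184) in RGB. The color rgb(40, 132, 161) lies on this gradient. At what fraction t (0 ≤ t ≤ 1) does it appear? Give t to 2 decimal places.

0.81

Invert the lerp on the R channel (largest span, 176): t = (40 − 183) / (7 − 183) = -143/-176 = 0.8125.
Check on G: (132 − 248)/(105 − 248) = 0.8112 ✓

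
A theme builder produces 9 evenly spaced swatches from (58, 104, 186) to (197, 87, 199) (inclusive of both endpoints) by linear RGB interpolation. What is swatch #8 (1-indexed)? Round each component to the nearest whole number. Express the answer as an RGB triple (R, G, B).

With 9 swatches and endpoints inclusive, swatch 8 sits at t = (8 − 1)/(9 − 1) = 7/8 ≈ 0.875.
R = 58 + 0.875 × (197 − 58) = 179.625 → 180
G = 104 + 0.875 × (87 − 104) = 89.125 → 89
B = 186 + 0.875 × (199 − 186) = 197.375 → 197

(180, 89, 197)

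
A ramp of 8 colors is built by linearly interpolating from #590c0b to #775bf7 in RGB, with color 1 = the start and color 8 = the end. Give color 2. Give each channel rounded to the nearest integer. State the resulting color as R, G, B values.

(93, 23, 45)

With 8 swatches and endpoints inclusive, swatch 2 sits at t = (2 − 1)/(8 − 1) = 1/7 ≈ 0.1429.
#590c0b → (89, 12, 11); #775bf7 → (119, 91, 247).
R = 89 + 0.1429 × (119 − 89) = 93.287 → 93
G = 12 + 0.1429 × (91 − 12) = 23.289 → 23
B = 11 + 0.1429 × (247 − 11) = 44.724 → 45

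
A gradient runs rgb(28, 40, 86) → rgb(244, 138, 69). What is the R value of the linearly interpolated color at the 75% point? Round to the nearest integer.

R = 28 + 0.75 × (244 − 28) = 190 → 190

190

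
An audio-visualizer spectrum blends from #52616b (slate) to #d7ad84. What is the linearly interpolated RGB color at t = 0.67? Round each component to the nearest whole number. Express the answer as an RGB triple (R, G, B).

(171, 148, 124)

#52616b → (82, 97, 107); #d7ad84 → (215, 173, 132).
R = 82 + 0.67 × (215 − 82) = 82 + 0.67 × 133 = 171.11 → 171
G = 97 + 0.67 × (173 − 97) = 97 + 0.67 × 76 = 147.92 → 148
B = 107 + 0.67 × (132 − 107) = 107 + 0.67 × 25 = 123.75 → 124
So the blended color is (171, 148, 124), about #ab947c.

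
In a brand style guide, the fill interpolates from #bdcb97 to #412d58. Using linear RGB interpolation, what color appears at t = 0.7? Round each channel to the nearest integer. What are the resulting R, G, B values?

(102, 92, 107)

#bdcb97 → (189, 203, 151); #412d58 → (65, 45, 88).
R = 189 + 0.7 × (65 − 189) = 189 + 0.7 × -124 = 102.2 → 102
G = 203 + 0.7 × (45 − 203) = 203 + 0.7 × -158 = 92.4 → 92
B = 151 + 0.7 × (88 − 151) = 151 + 0.7 × -63 = 106.9 → 107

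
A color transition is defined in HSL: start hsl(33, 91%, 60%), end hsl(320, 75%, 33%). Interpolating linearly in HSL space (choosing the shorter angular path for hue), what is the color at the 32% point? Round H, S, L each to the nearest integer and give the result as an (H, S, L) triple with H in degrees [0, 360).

Hue: 320 − 33 = 287°, but |287| > 180 so the shorter arc goes the other way: Δh = 287 − 360 = -73°.
H = 33 + 0.32 × (-73) = 9.64 → 10°
S = 91 + 0.32 × (75 − 91) = 85.88 → 86%
L = 60 + 0.32 × (33 − 60) = 51.36 → 51%

(10, 86, 51)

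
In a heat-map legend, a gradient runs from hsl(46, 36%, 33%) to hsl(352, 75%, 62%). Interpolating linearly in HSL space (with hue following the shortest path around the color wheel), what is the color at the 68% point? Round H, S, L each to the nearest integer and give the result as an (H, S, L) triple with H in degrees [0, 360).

Hue: 352 − 46 = 306°, but |306| > 180 so the shorter arc goes the other way: Δh = 306 − 360 = -54°.
H = 46 + 0.68 × (-54) = 9.28 → 9°
S = 36 + 0.68 × (75 − 36) = 62.52 → 63%
L = 33 + 0.68 × (62 − 33) = 52.72 → 53%

(9, 63, 53)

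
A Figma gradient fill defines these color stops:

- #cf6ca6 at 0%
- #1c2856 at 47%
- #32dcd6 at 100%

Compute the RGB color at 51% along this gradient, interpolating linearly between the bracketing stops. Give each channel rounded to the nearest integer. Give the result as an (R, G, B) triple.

(30, 54, 96)

51% lies between the 47% and 100% stops, so the local fraction is t = (51 − 47)/(100 − 47) = 4/53 ≈ 0.0755.
#1c2856 → (28, 40, 86); #32dcd6 → (50, 220, 214).
R = 28 + 0.0755 × (50 − 28) = 29.661 → 30
G = 40 + 0.0755 × (220 − 40) = 53.59 → 54
B = 86 + 0.0755 × (214 − 86) = 95.664 → 96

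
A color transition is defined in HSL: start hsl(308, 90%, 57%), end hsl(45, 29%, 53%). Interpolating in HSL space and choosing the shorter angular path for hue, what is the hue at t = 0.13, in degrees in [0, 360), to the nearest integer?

Hue: 45 − 308 = -263°, but |-263| > 180 so the shorter arc goes the other way: Δh = -263 + 360 = 97°.
H = 308 + 0.13 × (97) = 320.61 → 321°

321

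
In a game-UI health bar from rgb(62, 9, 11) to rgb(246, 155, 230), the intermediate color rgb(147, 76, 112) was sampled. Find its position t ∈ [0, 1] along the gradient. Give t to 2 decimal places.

Invert the lerp on the B channel (largest span, 219): t = (112 − 11) / (230 − 11) = 101/219 = 0.46119.
Check on R: (147 − 62)/(246 − 62) = 0.462 ✓

0.46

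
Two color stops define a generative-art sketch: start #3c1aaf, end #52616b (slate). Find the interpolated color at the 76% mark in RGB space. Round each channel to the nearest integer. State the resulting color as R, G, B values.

(77, 80, 123)

#3c1aaf → (60, 26, 175); #52616b → (82, 97, 107).
76% corresponds to t = 0.76.
R = 60 + 0.76 × (82 − 60) = 60 + 0.76 × 22 = 76.72 → 77
G = 26 + 0.76 × (97 − 26) = 26 + 0.76 × 71 = 79.96 → 80
B = 175 + 0.76 × (107 − 175) = 175 + 0.76 × -68 = 123.32 → 123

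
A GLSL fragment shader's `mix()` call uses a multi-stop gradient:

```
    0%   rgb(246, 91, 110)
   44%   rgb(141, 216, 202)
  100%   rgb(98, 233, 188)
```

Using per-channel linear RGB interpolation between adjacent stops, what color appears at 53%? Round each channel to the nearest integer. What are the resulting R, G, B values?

53% lies between the 44% and 100% stops, so the local fraction is t = (53 − 44)/(100 − 44) = 9/56 ≈ 0.1607.
R = 141 + 0.1607 × (98 − 141) = 134.09 → 134
G = 216 + 0.1607 × (233 − 216) = 218.732 → 219
B = 202 + 0.1607 × (188 − 202) = 199.75 → 200

(134, 219, 200)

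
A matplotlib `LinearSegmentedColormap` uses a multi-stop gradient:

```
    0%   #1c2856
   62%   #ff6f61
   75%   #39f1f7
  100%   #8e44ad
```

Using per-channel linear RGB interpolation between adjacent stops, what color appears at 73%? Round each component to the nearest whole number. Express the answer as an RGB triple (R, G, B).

73% lies between the 62% and 75% stops, so the local fraction is t = (73 − 62)/(75 − 62) = 11/13 ≈ 0.8462.
#ff6f61 → (255, 111, 97); #39f1f7 → (57, 241, 247).
R = 255 + 0.8462 × (57 − 255) = 87.452 → 87
G = 111 + 0.8462 × (241 − 111) = 221.006 → 221
B = 97 + 0.8462 × (247 − 97) = 223.93 → 224

(87, 221, 224)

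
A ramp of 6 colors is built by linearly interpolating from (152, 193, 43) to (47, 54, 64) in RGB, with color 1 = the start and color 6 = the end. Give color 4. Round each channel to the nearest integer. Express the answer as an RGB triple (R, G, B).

With 6 swatches and endpoints inclusive, swatch 4 sits at t = (4 − 1)/(6 − 1) = 3/5 ≈ 0.6.
R = 152 + 0.6 × (47 − 152) = 89 → 89
G = 193 + 0.6 × (54 − 193) = 109.6 → 110
B = 43 + 0.6 × (64 − 43) = 55.6 → 56

(89, 110, 56)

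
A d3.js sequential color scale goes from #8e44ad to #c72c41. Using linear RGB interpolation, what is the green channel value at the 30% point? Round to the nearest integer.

G₁ = 68 (from #8e44ad), G₂ = 44 (from #c72c41).
G = 68 + 0.3 × (44 − 68) = 60.8 → 61

61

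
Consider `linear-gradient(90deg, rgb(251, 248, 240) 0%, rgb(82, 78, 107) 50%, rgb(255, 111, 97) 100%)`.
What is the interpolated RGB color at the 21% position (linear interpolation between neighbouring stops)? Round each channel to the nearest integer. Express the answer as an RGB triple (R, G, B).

(180, 177, 184)

21% lies between the 0% and 50% stops, so the local fraction is t = (21 − 0)/(50 − 0) = 21/50 ≈ 0.42.
R = 251 + 0.42 × (82 − 251) = 180.02 → 180
G = 248 + 0.42 × (78 − 248) = 176.6 → 177
B = 240 + 0.42 × (107 − 240) = 184.14 → 184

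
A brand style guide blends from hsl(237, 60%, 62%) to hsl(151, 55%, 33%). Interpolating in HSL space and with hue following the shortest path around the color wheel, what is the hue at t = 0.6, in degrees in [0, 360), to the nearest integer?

Hue arc: Δh = 151 − 237 = -86° (|Δh| ≤ 180, already the shorter path).
H = 237 + 0.6 × (-86) = 185.4 → 185°

185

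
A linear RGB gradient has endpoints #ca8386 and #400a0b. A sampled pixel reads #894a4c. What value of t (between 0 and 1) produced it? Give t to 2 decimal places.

Invert the lerp on the R channel (largest span, 138): t = (137 − 202) / (64 − 202) = -65/-138 = 0.47101.
Check on G: (74 − 131)/(10 − 131) = 0.4711 ✓

0.47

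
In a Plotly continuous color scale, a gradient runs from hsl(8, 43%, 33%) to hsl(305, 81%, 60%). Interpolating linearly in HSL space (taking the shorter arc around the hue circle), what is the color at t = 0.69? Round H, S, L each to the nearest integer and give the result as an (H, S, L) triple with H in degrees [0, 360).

Hue: 305 − 8 = 297°, but |297| > 180 so the shorter arc goes the other way: Δh = 297 − 360 = -63°.
H = 8 + 0.69 × (-63) = -35.47 → -35 → -35 mod 360 = 325°
S = 43 + 0.69 × (81 − 43) = 69.22 → 69%
L = 33 + 0.69 × (60 − 33) = 51.63 → 52%

(325, 69, 52)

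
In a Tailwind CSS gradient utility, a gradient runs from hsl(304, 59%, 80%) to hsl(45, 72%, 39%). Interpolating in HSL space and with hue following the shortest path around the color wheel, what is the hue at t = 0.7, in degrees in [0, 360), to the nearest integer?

Hue: 45 − 304 = -259°, but |-259| > 180 so the shorter arc goes the other way: Δh = -259 + 360 = 101°.
H = 304 + 0.7 × (101) = 374.7 → 375 → 375 mod 360 = 15°

15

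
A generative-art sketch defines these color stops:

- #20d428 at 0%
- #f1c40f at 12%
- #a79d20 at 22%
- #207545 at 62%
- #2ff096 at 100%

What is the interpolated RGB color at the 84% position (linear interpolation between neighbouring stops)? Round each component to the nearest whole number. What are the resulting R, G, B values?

(41, 188, 116)

84% lies between the 62% and 100% stops, so the local fraction is t = (84 − 62)/(100 − 62) = 22/38 ≈ 0.5789.
#207545 → (32, 117, 69); #2ff096 → (47, 240, 150).
R = 32 + 0.5789 × (47 − 32) = 40.683 → 41
G = 117 + 0.5789 × (240 − 117) = 188.205 → 188
B = 69 + 0.5789 × (150 − 69) = 115.891 → 116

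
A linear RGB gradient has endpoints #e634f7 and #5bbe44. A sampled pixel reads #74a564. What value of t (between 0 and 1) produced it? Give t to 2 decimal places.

Invert the lerp on the B channel (largest span, 179): t = (100 − 247) / (68 − 247) = -147/-179 = 0.82123.
Check on R: (116 − 230)/(91 − 230) = 0.8201 ✓

0.82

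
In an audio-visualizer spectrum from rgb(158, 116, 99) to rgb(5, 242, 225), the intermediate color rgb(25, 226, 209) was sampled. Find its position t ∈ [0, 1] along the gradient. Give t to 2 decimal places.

0.87

Invert the lerp on the R channel (largest span, 153): t = (25 − 158) / (5 − 158) = -133/-153 = 0.86928.
Check on G: (226 − 116)/(242 − 116) = 0.873 ✓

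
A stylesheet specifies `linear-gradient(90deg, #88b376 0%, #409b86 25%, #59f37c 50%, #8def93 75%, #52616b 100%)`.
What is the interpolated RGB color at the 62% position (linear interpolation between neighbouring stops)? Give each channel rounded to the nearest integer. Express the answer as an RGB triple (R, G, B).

62% lies between the 50% and 75% stops, so the local fraction is t = (62 − 50)/(75 − 50) = 12/25 ≈ 0.48.
#59f37c → (89, 243, 124); #8def93 → (141, 239, 147).
R = 89 + 0.48 × (141 − 89) = 113.96 → 114
G = 243 + 0.48 × (239 − 243) = 241.08 → 241
B = 124 + 0.48 × (147 − 124) = 135.04 → 135

(114, 241, 135)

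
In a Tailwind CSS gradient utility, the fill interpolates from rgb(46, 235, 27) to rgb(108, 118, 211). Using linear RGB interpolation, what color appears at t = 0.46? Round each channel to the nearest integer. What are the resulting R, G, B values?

R = 46 + 0.46 × (108 − 46) = 46 + 0.46 × 62 = 74.52 → 75
G = 235 + 0.46 × (118 − 235) = 235 + 0.46 × -117 = 181.18 → 181
B = 27 + 0.46 × (211 − 27) = 27 + 0.46 × 184 = 111.64 → 112

(75, 181, 112)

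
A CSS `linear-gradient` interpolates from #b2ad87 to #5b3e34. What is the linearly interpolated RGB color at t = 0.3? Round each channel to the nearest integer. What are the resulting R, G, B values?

(152, 140, 110)

#b2ad87 → (178, 173, 135); #5b3e34 → (91, 62, 52).
R = 178 + 0.3 × (91 − 178) = 178 + 0.3 × -87 = 151.9 → 152
G = 173 + 0.3 × (62 − 173) = 173 + 0.3 × -111 = 139.7 → 140
B = 135 + 0.3 × (52 − 135) = 135 + 0.3 × -83 = 110.1 → 110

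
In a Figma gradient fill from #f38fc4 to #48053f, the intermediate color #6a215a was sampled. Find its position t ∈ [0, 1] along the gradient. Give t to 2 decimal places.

Invert the lerp on the R channel (largest span, 171): t = (106 − 243) / (72 − 243) = -137/-171 = 0.80117.
Check on G: (33 − 143)/(5 − 143) = 0.7971 ✓

0.80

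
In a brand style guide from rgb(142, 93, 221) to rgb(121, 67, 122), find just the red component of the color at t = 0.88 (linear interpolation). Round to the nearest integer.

124

R = 142 + 0.88 × (121 − 142) = 123.52 → 124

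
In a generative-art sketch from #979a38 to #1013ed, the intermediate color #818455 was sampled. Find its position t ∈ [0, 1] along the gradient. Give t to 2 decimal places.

0.16

Invert the lerp on the B channel (largest span, 181): t = (85 − 56) / (237 − 56) = 29/181 = 0.16022.
Check on R: (129 − 151)/(16 − 151) = 0.163 ✓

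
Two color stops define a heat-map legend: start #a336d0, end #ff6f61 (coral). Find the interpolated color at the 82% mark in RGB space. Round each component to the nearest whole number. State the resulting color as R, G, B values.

#a336d0 → (163, 54, 208); #ff6f61 → (255, 111, 97).
82% corresponds to t = 0.82.
R = 163 + 0.82 × (255 − 163) = 163 + 0.82 × 92 = 238.44 → 238
G = 54 + 0.82 × (111 − 54) = 54 + 0.82 × 57 = 100.74 → 101
B = 208 + 0.82 × (97 − 208) = 208 + 0.82 × -111 = 116.98 → 117

(238, 101, 117)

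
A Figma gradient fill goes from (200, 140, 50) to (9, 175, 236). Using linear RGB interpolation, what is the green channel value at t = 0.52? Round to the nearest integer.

158

G = 140 + 0.52 × (175 − 140) = 158.2 → 158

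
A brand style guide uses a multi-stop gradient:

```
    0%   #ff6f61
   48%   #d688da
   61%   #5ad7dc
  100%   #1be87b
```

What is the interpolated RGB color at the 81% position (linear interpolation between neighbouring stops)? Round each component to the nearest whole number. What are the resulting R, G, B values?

(58, 224, 170)

81% lies between the 61% and 100% stops, so the local fraction is t = (81 − 61)/(100 − 61) = 20/39 ≈ 0.5128.
#5ad7dc → (90, 215, 220); #1be87b → (27, 232, 123).
R = 90 + 0.5128 × (27 − 90) = 57.694 → 58
G = 215 + 0.5128 × (232 − 215) = 223.718 → 224
B = 220 + 0.5128 × (123 − 220) = 170.258 → 170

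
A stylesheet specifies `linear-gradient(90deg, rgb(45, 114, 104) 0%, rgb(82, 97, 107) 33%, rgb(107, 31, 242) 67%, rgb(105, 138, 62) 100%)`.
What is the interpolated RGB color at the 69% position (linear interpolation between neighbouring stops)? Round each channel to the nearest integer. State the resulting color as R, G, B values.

(107, 37, 231)

69% lies between the 67% and 100% stops, so the local fraction is t = (69 − 67)/(100 − 67) = 2/33 ≈ 0.0606.
R = 107 + 0.0606 × (105 − 107) = 106.879 → 107
G = 31 + 0.0606 × (138 − 31) = 37.484 → 37
B = 242 + 0.0606 × (62 − 242) = 231.092 → 231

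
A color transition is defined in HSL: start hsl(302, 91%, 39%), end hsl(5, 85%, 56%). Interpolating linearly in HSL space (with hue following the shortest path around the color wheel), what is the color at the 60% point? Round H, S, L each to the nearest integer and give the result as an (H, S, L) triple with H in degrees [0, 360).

Hue: 5 − 302 = -297°, but |-297| > 180 so the shorter arc goes the other way: Δh = -297 + 360 = 63°.
H = 302 + 0.6 × (63) = 339.8 → 340°
S = 91 + 0.6 × (85 − 91) = 87.4 → 87%
L = 39 + 0.6 × (56 − 39) = 49.2 → 49%

(340, 87, 49)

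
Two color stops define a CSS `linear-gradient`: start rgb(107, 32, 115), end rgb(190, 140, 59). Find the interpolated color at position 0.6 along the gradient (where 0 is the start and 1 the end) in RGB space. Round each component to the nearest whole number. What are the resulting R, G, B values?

(157, 97, 81)

R = 107 + 0.6 × (190 − 107) = 107 + 0.6 × 83 = 156.8 → 157
G = 32 + 0.6 × (140 − 32) = 32 + 0.6 × 108 = 96.8 → 97
B = 115 + 0.6 × (59 − 115) = 115 + 0.6 × -56 = 81.4 → 81
So the blended color is (157, 97, 81), about #9d6151.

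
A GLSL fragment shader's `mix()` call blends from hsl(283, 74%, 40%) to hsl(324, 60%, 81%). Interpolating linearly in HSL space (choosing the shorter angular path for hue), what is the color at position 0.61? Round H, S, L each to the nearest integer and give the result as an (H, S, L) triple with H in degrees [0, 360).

(308, 65, 65)

Hue arc: Δh = 324 − 283 = 41° (|Δh| ≤ 180, already the shorter path).
H = 283 + 0.61 × (41) = 308.01 → 308°
S = 74 + 0.61 × (60 − 74) = 65.46 → 65%
L = 40 + 0.61 × (81 − 40) = 65.01 → 65%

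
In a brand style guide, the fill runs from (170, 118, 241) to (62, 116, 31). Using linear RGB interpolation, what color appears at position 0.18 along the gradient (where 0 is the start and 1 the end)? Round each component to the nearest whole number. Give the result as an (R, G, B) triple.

R = 170 + 0.18 × (62 − 170) = 170 + 0.18 × -108 = 150.56 → 151
G = 118 + 0.18 × (116 − 118) = 118 + 0.18 × -2 = 117.64 → 118
B = 241 + 0.18 × (31 − 241) = 241 + 0.18 × -210 = 203.2 → 203
So the blended color is (151, 118, 203), about #9776cb.

(151, 118, 203)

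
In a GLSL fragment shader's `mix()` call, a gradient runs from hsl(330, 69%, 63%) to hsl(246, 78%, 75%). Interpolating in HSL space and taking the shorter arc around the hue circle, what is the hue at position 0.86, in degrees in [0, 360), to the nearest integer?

258

Hue arc: Δh = 246 − 330 = -84° (|Δh| ≤ 180, already the shorter path).
H = 330 + 0.86 × (-84) = 257.76 → 258°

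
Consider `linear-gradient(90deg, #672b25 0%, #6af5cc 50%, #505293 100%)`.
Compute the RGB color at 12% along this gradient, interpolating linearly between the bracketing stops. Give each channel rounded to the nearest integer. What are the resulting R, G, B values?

(104, 91, 77)

12% lies between the 0% and 50% stops, so the local fraction is t = (12 − 0)/(50 − 0) = 12/50 ≈ 0.24.
#672b25 → (103, 43, 37); #6af5cc → (106, 245, 204).
R = 103 + 0.24 × (106 − 103) = 103.72 → 104
G = 43 + 0.24 × (245 − 43) = 91.48 → 91
B = 37 + 0.24 × (204 − 37) = 77.08 → 77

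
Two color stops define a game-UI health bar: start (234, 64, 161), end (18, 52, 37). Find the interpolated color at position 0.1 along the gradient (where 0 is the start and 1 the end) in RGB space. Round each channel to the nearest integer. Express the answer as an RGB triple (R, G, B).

R = 234 + 0.1 × (18 − 234) = 234 + 0.1 × -216 = 212.4 → 212
G = 64 + 0.1 × (52 − 64) = 64 + 0.1 × -12 = 62.8 → 63
B = 161 + 0.1 × (37 − 161) = 161 + 0.1 × -124 = 148.6 → 149

(212, 63, 149)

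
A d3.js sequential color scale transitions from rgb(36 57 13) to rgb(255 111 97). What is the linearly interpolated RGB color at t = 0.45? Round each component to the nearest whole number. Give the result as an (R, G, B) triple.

R = 36 + 0.45 × (255 − 36) = 36 + 0.45 × 219 = 134.55 → 135
G = 57 + 0.45 × (111 − 57) = 57 + 0.45 × 54 = 81.3 → 81
B = 13 + 0.45 × (97 − 13) = 13 + 0.45 × 84 = 50.8 → 51

(135, 81, 51)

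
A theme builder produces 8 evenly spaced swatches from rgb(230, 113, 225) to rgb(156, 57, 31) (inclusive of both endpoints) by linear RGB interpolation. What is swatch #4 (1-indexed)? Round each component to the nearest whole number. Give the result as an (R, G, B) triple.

(198, 89, 142)

With 8 swatches and endpoints inclusive, swatch 4 sits at t = (4 − 1)/(8 − 1) = 3/7 ≈ 0.4286.
R = 230 + 0.4286 × (156 − 230) = 198.284 → 198
G = 113 + 0.4286 × (57 − 113) = 88.998 → 89
B = 225 + 0.4286 × (31 − 225) = 141.852 → 142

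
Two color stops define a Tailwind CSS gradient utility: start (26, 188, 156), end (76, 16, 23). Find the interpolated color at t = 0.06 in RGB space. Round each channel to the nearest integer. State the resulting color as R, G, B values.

R = 26 + 0.06 × (76 − 26) = 26 + 0.06 × 50 = 29 → 29
G = 188 + 0.06 × (16 − 188) = 188 + 0.06 × -172 = 177.68 → 178
B = 156 + 0.06 × (23 − 156) = 156 + 0.06 × -133 = 148.02 → 148

(29, 178, 148)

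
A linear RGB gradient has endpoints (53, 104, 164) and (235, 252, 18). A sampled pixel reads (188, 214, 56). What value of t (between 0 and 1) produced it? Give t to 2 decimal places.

0.74

Invert the lerp on the R channel (largest span, 182): t = (188 − 53) / (235 − 53) = 135/182 = 0.74176.
Check on G: (214 − 104)/(252 − 104) = 0.7432 ✓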